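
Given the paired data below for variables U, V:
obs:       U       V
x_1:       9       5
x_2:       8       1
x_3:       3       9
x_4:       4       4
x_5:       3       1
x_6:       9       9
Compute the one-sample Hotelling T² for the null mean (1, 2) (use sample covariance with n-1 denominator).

Step 1 — sample mean vector:
  mean(U) = (9 + 8 + 3 + 4 + 3 + 9) / 6 = 36/6 = 6
  mean(V) = (5 + 1 + 9 + 4 + 1 + 9) / 6 = 29/6 = 4.8333
  x̄ = (6, 4.8333),  deviation x̄ - mu_0 = (6, 4.8333) - (1, 2) = (5, 2.8333).

Step 2 — sample covariance matrix, S[i,j] = (1/(n-1)) · Σ_k (x_{k,i} - mean_i) · (x_{k,j} - mean_j), divisor n-1 = 5:
  S[U,U] = ((3)·(3) + (2)·(2) + (-3)·(-3) + (-2)·(-2) + (-3)·(-3) + (3)·(3)) / 5 = 44/5 = 8.8
  S[U,V] = ((3)·(0.1667) + (2)·(-3.8333) + (-3)·(4.1667) + (-2)·(-0.8333) + (-3)·(-3.8333) + (3)·(4.1667)) / 5 = 6/5 = 1.2
  S[V,V] = ((0.1667)·(0.1667) + (-3.8333)·(-3.8333) + (4.1667)·(4.1667) + (-0.8333)·(-0.8333) + (-3.8333)·(-3.8333) + (4.1667)·(4.1667)) / 5 = 64.8333/5 = 12.9667
  S = [[8.8, 1.2],
 [1.2, 12.9667]].

Step 3 — invert S. det(S) = 8.8·12.9667 - (1.2)² = 112.6667.
  S^{-1} = (1/det) · [[d, -b], [-b, a]] = [[0.1151, -0.0107],
 [-0.0107, 0.0781]].

Step 4 — quadratic form (x̄ - mu_0)^T · S^{-1} · (x̄ - mu_0):
  S^{-1} · (x̄ - mu_0) = (0.5453, 0.168),
  (x̄ - mu_0)^T · [...] = (5)·(0.5453) + (2.8333)·(0.168) = 3.2025.

Step 5 — scale by n: T² = 6 · 3.2025 = 19.2148.

T² ≈ 19.2148


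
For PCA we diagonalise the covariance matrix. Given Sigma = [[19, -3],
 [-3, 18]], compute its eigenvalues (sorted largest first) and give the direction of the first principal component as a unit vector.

Step 1 — characteristic polynomial of 2×2 Sigma:
  det(Sigma - λI) = λ² - trace · λ + det = 0.
  trace = 19 + 18 = 37, det = 19·18 - (-3)² = 333.
Step 2 — discriminant:
  Δ = trace² - 4·det = 1369 - 1332 = 37.
Step 3 — eigenvalues:
  λ = (trace ± √Δ)/2 = (37 ± 6.0828)/2,
  λ_1 = 21.5414,  λ_2 = 15.4586.

Step 4 — unit eigenvector for λ_1: solve (Sigma - λ_1 I)v = 0. First row:
  (19 - 21.5414)·v_x + (-3)·v_y = 0, i.e. (-2.5414)·v_x + (-3)·v_y = 0,
  so v ∝ (b, λ_1 - a) = (-3, 2.5414); multiply by -1 so the first entry is positive: u = (3, -2.5414).
  ||u|| = √((3)² + (-2.5414)²) = √(15.4586) ≈ 3.9317,
  v_1 = u/||u|| ≈ (0.763, -0.6464) (||v_1|| = 1).

λ_1 = 21.5414,  λ_2 = 15.4586;  v_1 ≈ (0.763, -0.6464)


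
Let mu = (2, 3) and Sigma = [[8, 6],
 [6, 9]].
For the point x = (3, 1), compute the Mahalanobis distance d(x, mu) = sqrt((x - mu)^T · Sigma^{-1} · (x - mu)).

Step 1 — centre the observation: (x - mu) = (1, -2).

Step 2 — invert Sigma. det(Sigma) = 8·9 - (6)² = 36.
  Sigma^{-1} = (1/det) · [[d, -b], [-b, a]] = [[0.25, -0.1667],
 [-0.1667, 0.2222]].

Step 3 — form the quadratic (x - mu)^T · Sigma^{-1} · (x - mu):
  Sigma^{-1} · (x - mu) = (0.5833, -0.6111).
  (x - mu)^T · [Sigma^{-1} · (x - mu)] = (1)·(0.5833) + (-2)·(-0.6111) = 1.8056.

Step 4 — take square root: d = √(1.8056) ≈ 1.3437.

d(x, mu) = √(1.8056) ≈ 1.3437


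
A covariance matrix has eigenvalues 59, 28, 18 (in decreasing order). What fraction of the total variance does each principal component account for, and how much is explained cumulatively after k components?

Step 1 — total variance = trace(Sigma) = Σ λ_i = 59 + 28 + 18 = 105.

Step 2 — fraction explained by component i = λ_i / Σ λ:
  PC1: 59/105 = 0.5619
  PC2: 28/105 = 0.2667
  PC3: 18/105 = 0.1714

Step 3 — cumulative fraction after k components = (λ_1 + ... + λ_k) / Σ λ:
  k = 1: 59/105 = 0.5619
  k = 2: (59 + 28)/105 = 87/105 = 0.8286
  k = 3: (59 + 28 + 18)/105 = 105/105 = 1

Summary (fraction, with percent):

explained: PC1 0.5619 (56.19%), PC2 0.2667 (26.67%), PC3 0.1714 (17.14%);  cumulative: 0.5619, 0.8286, 1


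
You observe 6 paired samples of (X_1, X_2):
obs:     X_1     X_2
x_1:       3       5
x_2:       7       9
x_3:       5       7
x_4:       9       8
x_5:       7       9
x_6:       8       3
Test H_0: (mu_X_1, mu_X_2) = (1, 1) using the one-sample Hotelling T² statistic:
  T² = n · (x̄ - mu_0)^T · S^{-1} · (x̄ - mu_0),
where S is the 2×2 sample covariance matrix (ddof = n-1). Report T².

Step 1 — sample mean vector:
  mean(X_1) = (3 + 7 + 5 + 9 + 7 + 8) / 6 = 39/6 = 6.5
  mean(X_2) = (5 + 9 + 7 + 8 + 9 + 3) / 6 = 41/6 = 6.8333
  x̄ = (6.5, 6.8333),  deviation x̄ - mu_0 = (6.5, 6.8333) - (1, 1) = (5.5, 5.8333).

Step 2 — sample covariance matrix, S[i,j] = (1/(n-1)) · Σ_k (x_{k,i} - mean_i) · (x_{k,j} - mean_j), divisor n-1 = 5:
  S[X_1,X_1] = ((-3.5)·(-3.5) + (0.5)·(0.5) + (-1.5)·(-1.5) + (2.5)·(2.5) + (0.5)·(0.5) + (1.5)·(1.5)) / 5 = 23.5/5 = 4.7
  S[X_1,X_2] = ((-3.5)·(-1.8333) + (0.5)·(2.1667) + (-1.5)·(0.1667) + (2.5)·(1.1667) + (0.5)·(2.1667) + (1.5)·(-3.8333)) / 5 = 5.5/5 = 1.1
  S[X_2,X_2] = ((-1.8333)·(-1.8333) + (2.1667)·(2.1667) + (0.1667)·(0.1667) + (1.1667)·(1.1667) + (2.1667)·(2.1667) + (-3.8333)·(-3.8333)) / 5 = 28.8333/5 = 5.7667
  S = [[4.7, 1.1],
 [1.1, 5.7667]].

Step 3 — invert S. det(S) = 4.7·5.7667 - (1.1)² = 25.8933.
  S^{-1} = (1/det) · [[d, -b], [-b, a]] = [[0.2227, -0.0425],
 [-0.0425, 0.1815]].

Step 4 — quadratic form (x̄ - mu_0)^T · S^{-1} · (x̄ - mu_0):
  S^{-1} · (x̄ - mu_0) = (0.9771, 0.8252),
  (x̄ - mu_0)^T · [...] = (5.5)·(0.9771) + (5.8333)·(0.8252) = 10.1875.

Step 5 — scale by n: T² = 6 · 10.1875 = 61.1251.

T² ≈ 61.1251


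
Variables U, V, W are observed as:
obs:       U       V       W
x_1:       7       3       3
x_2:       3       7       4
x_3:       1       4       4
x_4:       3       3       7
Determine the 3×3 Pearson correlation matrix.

Step 1 — column means:
  mean(U) = (7 + 3 + 1 + 3) / 4 = 14/4 = 3.5
  mean(V) = (3 + 7 + 4 + 3) / 4 = 17/4 = 4.25
  mean(W) = (3 + 4 + 4 + 7) / 4 = 18/4 = 4.5

Step 2 — sample variances and covariances s[i,j] = (1/(n-1)) · Σ_k (x_{k,i} - mean_i) · (x_{k,j} - mean_j), with n-1 = 3:
  s[U,U] = ((3.5)·(3.5) + (-0.5)·(-0.5) + (-2.5)·(-2.5) + (-0.5)·(-0.5)) / 3 = 19/3 = 6.3333
  s[U,V] = ((3.5)·(-1.25) + (-0.5)·(2.75) + (-2.5)·(-0.25) + (-0.5)·(-1.25)) / 3 = -4.5/3 = -1.5
  s[U,W] = ((3.5)·(-1.5) + (-0.5)·(-0.5) + (-2.5)·(-0.5) + (-0.5)·(2.5)) / 3 = -5/3 = -1.6667
  s[V,V] = ((-1.25)·(-1.25) + (2.75)·(2.75) + (-0.25)·(-0.25) + (-1.25)·(-1.25)) / 3 = 10.75/3 = 3.5833
  s[V,W] = ((-1.25)·(-1.5) + (2.75)·(-0.5) + (-0.25)·(-0.5) + (-1.25)·(2.5)) / 3 = -2.5/3 = -0.8333
  s[W,W] = ((-1.5)·(-1.5) + (-0.5)·(-0.5) + (-0.5)·(-0.5) + (2.5)·(2.5)) / 3 = 9/3 = 3
  Sample standard deviations s_i = √(s[i,i]):
  s(U) = √(6.3333) = 2.5166
  s(V) = √(3.5833) = 1.893
  s(W) = √(3) = 1.7321

Step 3 — r_{ij} = s_{ij} / (s_i · s_j):
  r[U,U] = 1 (diagonal).
  r[U,V] = -1.5 / (2.5166 · 1.893) = -1.5 / 4.7639 = -0.3149
  r[U,W] = -1.6667 / (2.5166 · 1.7321) = -1.6667 / 4.3589 = -0.3824
  r[V,V] = 1 (diagonal).
  r[V,W] = -0.8333 / (1.893 · 1.7321) = -0.8333 / 3.2787 = -0.2542
  r[W,W] = 1 (diagonal).

R is symmetric with unit diagonal. Assembling:

R = [[1, -0.3149, -0.3824],
 [-0.3149, 1, -0.2542],
 [-0.3824, -0.2542, 1]]


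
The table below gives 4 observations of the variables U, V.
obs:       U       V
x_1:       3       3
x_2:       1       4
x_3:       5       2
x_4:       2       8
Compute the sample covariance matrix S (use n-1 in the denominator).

Step 1 — column means:
  mean(U) = (3 + 1 + 5 + 2) / 4 = 11/4 = 2.75
  mean(V) = (3 + 4 + 2 + 8) / 4 = 17/4 = 4.25

Step 2 — sample covariance S[i,j] = (1/(n-1)) · Σ_k (x_{k,i} - mean_i) · (x_{k,j} - mean_j), with n-1 = 3.
  S[U,U] = ((0.25)·(0.25) + (-1.75)·(-1.75) + (2.25)·(2.25) + (-0.75)·(-0.75)) / 3 = 8.75/3 = 2.9167
  S[U,V] = ((0.25)·(-1.25) + (-1.75)·(-0.25) + (2.25)·(-2.25) + (-0.75)·(3.75)) / 3 = -7.75/3 = -2.5833
  S[V,V] = ((-1.25)·(-1.25) + (-0.25)·(-0.25) + (-2.25)·(-2.25) + (3.75)·(3.75)) / 3 = 20.75/3 = 6.9167

S is symmetric (S[j,i] = S[i,j]). Assembling:

S = [[2.9167, -2.5833],
 [-2.5833, 6.9167]]


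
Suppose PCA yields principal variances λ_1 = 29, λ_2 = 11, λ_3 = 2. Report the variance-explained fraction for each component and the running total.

Step 1 — total variance = trace(Sigma) = Σ λ_i = 29 + 11 + 2 = 42.

Step 2 — fraction explained by component i = λ_i / Σ λ:
  PC1: 29/42 = 0.6905
  PC2: 11/42 = 0.2619
  PC3: 2/42 = 0.0476

Step 3 — cumulative fraction after k components = (λ_1 + ... + λ_k) / Σ λ:
  k = 1: 29/42 = 0.6905
  k = 2: (29 + 11)/42 = 40/42 = 0.9524
  k = 3: (29 + 11 + 2)/42 = 42/42 = 1

Summary (fraction, with percent):

explained: PC1 0.6905 (69.05%), PC2 0.2619 (26.19%), PC3 0.0476 (4.76%);  cumulative: 0.6905, 0.9524, 1


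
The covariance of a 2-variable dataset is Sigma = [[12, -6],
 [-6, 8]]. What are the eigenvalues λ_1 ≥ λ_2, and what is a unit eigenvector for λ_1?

Step 1 — characteristic polynomial of 2×2 Sigma:
  det(Sigma - λI) = λ² - trace · λ + det = 0.
  trace = 12 + 8 = 20, det = 12·8 - (-6)² = 60.
Step 2 — discriminant:
  Δ = trace² - 4·det = 400 - 240 = 160.
Step 3 — eigenvalues:
  λ = (trace ± √Δ)/2 = (20 ± 12.6491)/2,
  λ_1 = 16.3246,  λ_2 = 3.6754.

Step 4 — unit eigenvector for λ_1: solve (Sigma - λ_1 I)v = 0. First row:
  (12 - 16.3246)·v_x + (-6)·v_y = 0, i.e. (-4.3246)·v_x + (-6)·v_y = 0,
  so v ∝ (b, λ_1 - a) = (-6, 4.3246); multiply by -1 so the first entry is positive: u = (6, -4.3246).
  ||u|| = √((6)² + (-4.3246)²) = √(54.7018) ≈ 7.3961,
  v_1 = u/||u|| ≈ (0.8112, -0.5847) (||v_1|| = 1).

λ_1 = 16.3246,  λ_2 = 3.6754;  v_1 ≈ (0.8112, -0.5847)


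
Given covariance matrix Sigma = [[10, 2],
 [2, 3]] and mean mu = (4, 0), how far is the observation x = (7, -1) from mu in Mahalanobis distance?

Step 1 — centre the observation: (x - mu) = (3, -1).

Step 2 — invert Sigma. det(Sigma) = 10·3 - (2)² = 26.
  Sigma^{-1} = (1/det) · [[d, -b], [-b, a]] = [[0.1154, -0.0769],
 [-0.0769, 0.3846]].

Step 3 — form the quadratic (x - mu)^T · Sigma^{-1} · (x - mu):
  Sigma^{-1} · (x - mu) = (0.4231, -0.6154).
  (x - mu)^T · [Sigma^{-1} · (x - mu)] = (3)·(0.4231) + (-1)·(-0.6154) = 1.8846.

Step 4 — take square root: d = √(1.8846) ≈ 1.3728.

d(x, mu) = √(1.8846) ≈ 1.3728


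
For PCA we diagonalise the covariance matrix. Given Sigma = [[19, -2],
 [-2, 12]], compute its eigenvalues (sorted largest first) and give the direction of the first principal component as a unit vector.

Step 1 — characteristic polynomial of 2×2 Sigma:
  det(Sigma - λI) = λ² - trace · λ + det = 0.
  trace = 19 + 12 = 31, det = 19·12 - (-2)² = 224.
Step 2 — discriminant:
  Δ = trace² - 4·det = 961 - 896 = 65.
Step 3 — eigenvalues:
  λ = (trace ± √Δ)/2 = (31 ± 8.0623)/2,
  λ_1 = 19.5311,  λ_2 = 11.4689.

Step 4 — unit eigenvector for λ_1: solve (Sigma - λ_1 I)v = 0. First row:
  (19 - 19.5311)·v_x + (-2)·v_y = 0, i.e. (-0.5311)·v_x + (-2)·v_y = 0,
  so v ∝ (b, λ_1 - a) = (-2, 0.5311); multiply by -1 so the first entry is positive: u = (2, -0.5311).
  ||u|| = √((2)² + (-0.5311)²) = √(4.2821) ≈ 2.0693,
  v_1 = u/||u|| ≈ (0.9665, -0.2567) (||v_1|| = 1).

λ_1 = 19.5311,  λ_2 = 11.4689;  v_1 ≈ (0.9665, -0.2567)


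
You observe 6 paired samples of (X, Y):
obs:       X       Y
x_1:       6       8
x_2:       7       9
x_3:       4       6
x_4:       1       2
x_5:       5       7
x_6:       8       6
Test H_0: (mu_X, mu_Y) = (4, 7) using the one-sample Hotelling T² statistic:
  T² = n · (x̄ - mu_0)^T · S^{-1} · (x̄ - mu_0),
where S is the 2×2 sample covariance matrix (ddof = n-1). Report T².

Step 1 — sample mean vector:
  mean(X) = (6 + 7 + 4 + 1 + 5 + 8) / 6 = 31/6 = 5.1667
  mean(Y) = (8 + 9 + 6 + 2 + 7 + 6) / 6 = 38/6 = 6.3333
  x̄ = (5.1667, 6.3333),  deviation x̄ - mu_0 = (5.1667, 6.3333) - (4, 7) = (1.1667, -0.6667).

Step 2 — sample covariance matrix, S[i,j] = (1/(n-1)) · Σ_k (x_{k,i} - mean_i) · (x_{k,j} - mean_j), divisor n-1 = 5:
  S[X,X] = ((0.8333)·(0.8333) + (1.8333)·(1.8333) + (-1.1667)·(-1.1667) + (-4.1667)·(-4.1667) + (-0.1667)·(-0.1667) + (2.8333)·(2.8333)) / 5 = 30.8333/5 = 6.1667
  S[X,Y] = ((0.8333)·(1.6667) + (1.8333)·(2.6667) + (-1.1667)·(-0.3333) + (-4.1667)·(-4.3333) + (-0.1667)·(0.6667) + (2.8333)·(-0.3333)) / 5 = 23.6667/5 = 4.7333
  S[Y,Y] = ((1.6667)·(1.6667) + (2.6667)·(2.6667) + (-0.3333)·(-0.3333) + (-4.3333)·(-4.3333) + (0.6667)·(0.6667) + (-0.3333)·(-0.3333)) / 5 = 29.3333/5 = 5.8667
  S = [[6.1667, 4.7333],
 [4.7333, 5.8667]].

Step 3 — invert S. det(S) = 6.1667·5.8667 - (4.7333)² = 13.7733.
  S^{-1} = (1/det) · [[d, -b], [-b, a]] = [[0.4259, -0.3437],
 [-0.3437, 0.4477]].

Step 4 — quadratic form (x̄ - mu_0)^T · S^{-1} · (x̄ - mu_0):
  S^{-1} · (x̄ - mu_0) = (0.726, -0.6994),
  (x̄ - mu_0)^T · [...] = (1.1667)·(0.726) + (-0.6667)·(-0.6994) = 1.3133.

Step 5 — scale by n: T² = 6 · 1.3133 = 7.88.

T² ≈ 7.88


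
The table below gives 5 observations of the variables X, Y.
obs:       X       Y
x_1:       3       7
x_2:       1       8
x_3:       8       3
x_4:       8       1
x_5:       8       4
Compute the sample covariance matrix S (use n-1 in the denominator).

Step 1 — column means:
  mean(X) = (3 + 1 + 8 + 8 + 8) / 5 = 28/5 = 5.6
  mean(Y) = (7 + 8 + 3 + 1 + 4) / 5 = 23/5 = 4.6

Step 2 — sample covariance S[i,j] = (1/(n-1)) · Σ_k (x_{k,i} - mean_i) · (x_{k,j} - mean_j), with n-1 = 4.
  S[X,X] = ((-2.6)·(-2.6) + (-4.6)·(-4.6) + (2.4)·(2.4) + (2.4)·(2.4) + (2.4)·(2.4)) / 4 = 45.2/4 = 11.3
  S[X,Y] = ((-2.6)·(2.4) + (-4.6)·(3.4) + (2.4)·(-1.6) + (2.4)·(-3.6) + (2.4)·(-0.6)) / 4 = -35.8/4 = -8.95
  S[Y,Y] = ((2.4)·(2.4) + (3.4)·(3.4) + (-1.6)·(-1.6) + (-3.6)·(-3.6) + (-0.6)·(-0.6)) / 4 = 33.2/4 = 8.3

S is symmetric (S[j,i] = S[i,j]). Assembling:

S = [[11.3, -8.95],
 [-8.95, 8.3]]


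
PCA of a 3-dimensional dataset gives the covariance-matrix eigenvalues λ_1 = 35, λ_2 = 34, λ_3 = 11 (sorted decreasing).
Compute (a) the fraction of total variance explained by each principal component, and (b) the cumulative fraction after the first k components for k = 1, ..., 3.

Step 1 — total variance = trace(Sigma) = Σ λ_i = 35 + 34 + 11 = 80.

Step 2 — fraction explained by component i = λ_i / Σ λ:
  PC1: 35/80 = 0.4375
  PC2: 34/80 = 0.425
  PC3: 11/80 = 0.1375

Step 3 — cumulative fraction after k components = (λ_1 + ... + λ_k) / Σ λ:
  k = 1: 35/80 = 0.4375
  k = 2: (35 + 34)/80 = 69/80 = 0.8625
  k = 3: (35 + 34 + 11)/80 = 80/80 = 1

Summary (fraction, with percent):

explained: PC1 0.4375 (43.75%), PC2 0.425 (42.5%), PC3 0.1375 (13.75%);  cumulative: 0.4375, 0.8625, 1


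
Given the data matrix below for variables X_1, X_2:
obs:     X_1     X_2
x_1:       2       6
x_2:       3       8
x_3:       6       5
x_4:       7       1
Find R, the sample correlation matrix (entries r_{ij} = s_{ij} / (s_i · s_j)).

Step 1 — column means:
  mean(X_1) = (2 + 3 + 6 + 7) / 4 = 18/4 = 4.5
  mean(X_2) = (6 + 8 + 5 + 1) / 4 = 20/4 = 5

Step 2 — sample variances and covariances s[i,j] = (1/(n-1)) · Σ_k (x_{k,i} - mean_i) · (x_{k,j} - mean_j), with n-1 = 3:
  s[X_1,X_1] = ((-2.5)·(-2.5) + (-1.5)·(-1.5) + (1.5)·(1.5) + (2.5)·(2.5)) / 3 = 17/3 = 5.6667
  s[X_1,X_2] = ((-2.5)·(1) + (-1.5)·(3) + (1.5)·(0) + (2.5)·(-4)) / 3 = -17/3 = -5.6667
  s[X_2,X_2] = ((1)·(1) + (3)·(3) + (0)·(0) + (-4)·(-4)) / 3 = 26/3 = 8.6667
  Sample standard deviations s_i = √(s[i,i]):
  s(X_1) = √(5.6667) = 2.3805
  s(X_2) = √(8.6667) = 2.9439

Step 3 — r_{ij} = s_{ij} / (s_i · s_j):
  r[X_1,X_1] = 1 (diagonal).
  r[X_1,X_2] = -5.6667 / (2.3805 · 2.9439) = -5.6667 / 7.0079 = -0.8086
  r[X_2,X_2] = 1 (diagonal).

R is symmetric with unit diagonal. Assembling:

R = [[1, -0.8086],
 [-0.8086, 1]]


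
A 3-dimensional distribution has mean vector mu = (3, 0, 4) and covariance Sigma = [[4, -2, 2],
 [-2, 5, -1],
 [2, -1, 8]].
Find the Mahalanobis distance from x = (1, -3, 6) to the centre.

Step 1 — centre the observation: (x - mu) = (-2, -3, 2).

Step 2 — invert Sigma (cofactor / det for 3×3, or solve directly):
  Sigma^{-1} = [[0.3482, 0.125, -0.0714],
 [0.125, 0.25, 0],
 [-0.0714, 0, 0.1429]].

Step 3 — form the quadratic (x - mu)^T · Sigma^{-1} · (x - mu):
  Sigma^{-1} · (x - mu) = (-1.2143, -1, 0.4286).
  (x - mu)^T · [Sigma^{-1} · (x - mu)] = (-2)·(-1.2143) + (-3)·(-1) + (2)·(0.4286) = 6.2857.

Step 4 — take square root: d = √(6.2857) ≈ 2.5071.

d(x, mu) = √(6.2857) ≈ 2.5071


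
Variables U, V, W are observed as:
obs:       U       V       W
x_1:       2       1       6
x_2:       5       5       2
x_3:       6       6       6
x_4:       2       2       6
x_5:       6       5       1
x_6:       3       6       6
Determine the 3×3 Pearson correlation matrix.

Step 1 — column means:
  mean(U) = (2 + 5 + 6 + 2 + 6 + 3) / 6 = 24/6 = 4
  mean(V) = (1 + 5 + 6 + 2 + 5 + 6) / 6 = 25/6 = 4.1667
  mean(W) = (6 + 2 + 6 + 6 + 1 + 6) / 6 = 27/6 = 4.5

Step 2 — sample variances and covariances s[i,j] = (1/(n-1)) · Σ_k (x_{k,i} - mean_i) · (x_{k,j} - mean_j), with n-1 = 5:
  s[U,U] = ((-2)·(-2) + (1)·(1) + (2)·(2) + (-2)·(-2) + (2)·(2) + (-1)·(-1)) / 5 = 18/5 = 3.6
  s[U,V] = ((-2)·(-3.1667) + (1)·(0.8333) + (2)·(1.8333) + (-2)·(-2.1667) + (2)·(0.8333) + (-1)·(1.8333)) / 5 = 15/5 = 3
  s[U,W] = ((-2)·(1.5) + (1)·(-2.5) + (2)·(1.5) + (-2)·(1.5) + (2)·(-3.5) + (-1)·(1.5)) / 5 = -14/5 = -2.8
  s[V,V] = ((-3.1667)·(-3.1667) + (0.8333)·(0.8333) + (1.8333)·(1.8333) + (-2.1667)·(-2.1667) + (0.8333)·(0.8333) + (1.8333)·(1.8333)) / 5 = 22.8333/5 = 4.5667
  s[V,W] = ((-3.1667)·(1.5) + (0.8333)·(-2.5) + (1.8333)·(1.5) + (-2.1667)·(1.5) + (0.8333)·(-3.5) + (1.8333)·(1.5)) / 5 = -7.5/5 = -1.5
  s[W,W] = ((1.5)·(1.5) + (-2.5)·(-2.5) + (1.5)·(1.5) + (1.5)·(1.5) + (-3.5)·(-3.5) + (1.5)·(1.5)) / 5 = 27.5/5 = 5.5
  Sample standard deviations s_i = √(s[i,i]):
  s(U) = √(3.6) = 1.8974
  s(V) = √(4.5667) = 2.137
  s(W) = √(5.5) = 2.3452

Step 3 — r_{ij} = s_{ij} / (s_i · s_j):
  r[U,U] = 1 (diagonal).
  r[U,V] = 3 / (1.8974 · 2.137) = 3 / 4.0546 = 0.7399
  r[U,W] = -2.8 / (1.8974 · 2.3452) = -2.8 / 4.4497 = -0.6293
  r[V,V] = 1 (diagonal).
  r[V,W] = -1.5 / (2.137 · 2.3452) = -1.5 / 5.0117 = -0.2993
  r[W,W] = 1 (diagonal).

R is symmetric with unit diagonal. Assembling:

R = [[1, 0.7399, -0.6293],
 [0.7399, 1, -0.2993],
 [-0.6293, -0.2993, 1]]


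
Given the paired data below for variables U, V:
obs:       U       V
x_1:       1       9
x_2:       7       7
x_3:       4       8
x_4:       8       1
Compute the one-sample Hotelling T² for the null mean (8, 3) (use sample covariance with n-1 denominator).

Step 1 — sample mean vector:
  mean(U) = (1 + 7 + 4 + 8) / 4 = 20/4 = 5
  mean(V) = (9 + 7 + 8 + 1) / 4 = 25/4 = 6.25
  x̄ = (5, 6.25),  deviation x̄ - mu_0 = (5, 6.25) - (8, 3) = (-3, 3.25).

Step 2 — sample covariance matrix, S[i,j] = (1/(n-1)) · Σ_k (x_{k,i} - mean_i) · (x_{k,j} - mean_j), divisor n-1 = 3:
  S[U,U] = ((-4)·(-4) + (2)·(2) + (-1)·(-1) + (3)·(3)) / 3 = 30/3 = 10
  S[U,V] = ((-4)·(2.75) + (2)·(0.75) + (-1)·(1.75) + (3)·(-5.25)) / 3 = -27/3 = -9
  S[V,V] = ((2.75)·(2.75) + (0.75)·(0.75) + (1.75)·(1.75) + (-5.25)·(-5.25)) / 3 = 38.75/3 = 12.9167
  S = [[10, -9],
 [-9, 12.9167]].

Step 3 — invert S. det(S) = 10·12.9167 - (-9)² = 48.1667.
  S^{-1} = (1/det) · [[d, -b], [-b, a]] = [[0.2682, 0.1869],
 [0.1869, 0.2076]].

Step 4 — quadratic form (x̄ - mu_0)^T · S^{-1} · (x̄ - mu_0):
  S^{-1} · (x̄ - mu_0) = (-0.1972, 0.1142),
  (x̄ - mu_0)^T · [...] = (-3)·(-0.1972) + (3.25)·(0.1142) = 0.9628.

Step 5 — scale by n: T² = 4 · 0.9628 = 3.8512.

T² ≈ 3.8512


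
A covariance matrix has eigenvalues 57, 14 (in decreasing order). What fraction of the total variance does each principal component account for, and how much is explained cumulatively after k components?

Step 1 — total variance = trace(Sigma) = Σ λ_i = 57 + 14 = 71.

Step 2 — fraction explained by component i = λ_i / Σ λ:
  PC1: 57/71 = 0.8028
  PC2: 14/71 = 0.1972

Step 3 — cumulative fraction after k components = (λ_1 + ... + λ_k) / Σ λ:
  k = 1: 57/71 = 0.8028
  k = 2: (57 + 14)/71 = 71/71 = 1

Summary (fraction, with percent):

explained: PC1 0.8028 (80.28%), PC2 0.1972 (19.72%);  cumulative: 0.8028, 1


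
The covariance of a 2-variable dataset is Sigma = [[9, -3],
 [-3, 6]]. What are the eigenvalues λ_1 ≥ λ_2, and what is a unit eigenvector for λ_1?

Step 1 — characteristic polynomial of 2×2 Sigma:
  det(Sigma - λI) = λ² - trace · λ + det = 0.
  trace = 9 + 6 = 15, det = 9·6 - (-3)² = 45.
Step 2 — discriminant:
  Δ = trace² - 4·det = 225 - 180 = 45.
Step 3 — eigenvalues:
  λ = (trace ± √Δ)/2 = (15 ± 6.7082)/2,
  λ_1 = 10.8541,  λ_2 = 4.1459.

Step 4 — unit eigenvector for λ_1: solve (Sigma - λ_1 I)v = 0. First row:
  (9 - 10.8541)·v_x + (-3)·v_y = 0, i.e. (-1.8541)·v_x + (-3)·v_y = 0,
  so v ∝ (b, λ_1 - a) = (-3, 1.8541); multiply by -1 so the first entry is positive: u = (3, -1.8541).
  ||u|| = √((3)² + (-1.8541)²) = √(12.4377) ≈ 3.5267,
  v_1 = u/||u|| ≈ (0.8507, -0.5257) (||v_1|| = 1).

λ_1 = 10.8541,  λ_2 = 4.1459;  v_1 ≈ (0.8507, -0.5257)


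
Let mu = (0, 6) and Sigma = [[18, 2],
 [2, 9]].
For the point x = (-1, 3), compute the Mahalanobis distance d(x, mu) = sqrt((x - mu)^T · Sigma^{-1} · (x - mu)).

Step 1 — centre the observation: (x - mu) = (-1, -3).

Step 2 — invert Sigma. det(Sigma) = 18·9 - (2)² = 158.
  Sigma^{-1} = (1/det) · [[d, -b], [-b, a]] = [[0.057, -0.0127],
 [-0.0127, 0.1139]].

Step 3 — form the quadratic (x - mu)^T · Sigma^{-1} · (x - mu):
  Sigma^{-1} · (x - mu) = (-0.019, -0.3291).
  (x - mu)^T · [Sigma^{-1} · (x - mu)] = (-1)·(-0.019) + (-3)·(-0.3291) = 1.0063.

Step 4 — take square root: d = √(1.0063) ≈ 1.0032.

d(x, mu) = √(1.0063) ≈ 1.0032


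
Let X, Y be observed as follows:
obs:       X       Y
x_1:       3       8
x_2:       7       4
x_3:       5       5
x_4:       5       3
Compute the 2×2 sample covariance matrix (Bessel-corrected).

Step 1 — column means:
  mean(X) = (3 + 7 + 5 + 5) / 4 = 20/4 = 5
  mean(Y) = (8 + 4 + 5 + 3) / 4 = 20/4 = 5

Step 2 — sample covariance S[i,j] = (1/(n-1)) · Σ_k (x_{k,i} - mean_i) · (x_{k,j} - mean_j), with n-1 = 3.
  S[X,X] = ((-2)·(-2) + (2)·(2) + (0)·(0) + (0)·(0)) / 3 = 8/3 = 2.6667
  S[X,Y] = ((-2)·(3) + (2)·(-1) + (0)·(0) + (0)·(-2)) / 3 = -8/3 = -2.6667
  S[Y,Y] = ((3)·(3) + (-1)·(-1) + (0)·(0) + (-2)·(-2)) / 3 = 14/3 = 4.6667

S is symmetric (S[j,i] = S[i,j]). Assembling:

S = [[2.6667, -2.6667],
 [-2.6667, 4.6667]]


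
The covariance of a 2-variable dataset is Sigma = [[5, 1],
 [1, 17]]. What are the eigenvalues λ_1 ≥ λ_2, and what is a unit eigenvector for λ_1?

Step 1 — characteristic polynomial of 2×2 Sigma:
  det(Sigma - λI) = λ² - trace · λ + det = 0.
  trace = 5 + 17 = 22, det = 5·17 - (1)² = 84.
Step 2 — discriminant:
  Δ = trace² - 4·det = 484 - 336 = 148.
Step 3 — eigenvalues:
  λ = (trace ± √Δ)/2 = (22 ± 12.1655)/2,
  λ_1 = 17.0828,  λ_2 = 4.9172.

Step 4 — unit eigenvector for λ_1: solve (Sigma - λ_1 I)v = 0. First row:
  (5 - 17.0828)·v_x + (1)·v_y = 0, i.e. (-12.0828)·v_x + (1)·v_y = 0,
  so v ∝ (b, λ_1 - a) = (1, 12.0828) = u.
  ||u|| = √((1)² + (12.0828)²) = √(146.9932) ≈ 12.1241,
  v_1 = u/||u|| ≈ (0.0825, 0.9966) (||v_1|| = 1).

λ_1 = 17.0828,  λ_2 = 4.9172;  v_1 ≈ (0.0825, 0.9966)


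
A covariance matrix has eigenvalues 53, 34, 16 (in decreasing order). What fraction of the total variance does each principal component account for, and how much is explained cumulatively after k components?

Step 1 — total variance = trace(Sigma) = Σ λ_i = 53 + 34 + 16 = 103.

Step 2 — fraction explained by component i = λ_i / Σ λ:
  PC1: 53/103 = 0.5146
  PC2: 34/103 = 0.3301
  PC3: 16/103 = 0.1553

Step 3 — cumulative fraction after k components = (λ_1 + ... + λ_k) / Σ λ:
  k = 1: 53/103 = 0.5146
  k = 2: (53 + 34)/103 = 87/103 = 0.8447
  k = 3: (53 + 34 + 16)/103 = 103/103 = 1

Summary (fraction, with percent):

explained: PC1 0.5146 (51.46%), PC2 0.3301 (33.01%), PC3 0.1553 (15.53%);  cumulative: 0.5146, 0.8447, 1


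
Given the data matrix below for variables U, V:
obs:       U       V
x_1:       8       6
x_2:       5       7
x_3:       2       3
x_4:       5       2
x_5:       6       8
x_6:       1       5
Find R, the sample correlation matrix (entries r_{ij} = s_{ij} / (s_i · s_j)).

Step 1 — column means:
  mean(U) = (8 + 5 + 2 + 5 + 6 + 1) / 6 = 27/6 = 4.5
  mean(V) = (6 + 7 + 3 + 2 + 8 + 5) / 6 = 31/6 = 5.1667

Step 2 — sample variances and covariances s[i,j] = (1/(n-1)) · Σ_k (x_{k,i} - mean_i) · (x_{k,j} - mean_j), with n-1 = 5:
  s[U,U] = ((3.5)·(3.5) + (0.5)·(0.5) + (-2.5)·(-2.5) + (0.5)·(0.5) + (1.5)·(1.5) + (-3.5)·(-3.5)) / 5 = 33.5/5 = 6.7
  s[U,V] = ((3.5)·(0.8333) + (0.5)·(1.8333) + (-2.5)·(-2.1667) + (0.5)·(-3.1667) + (1.5)·(2.8333) + (-3.5)·(-0.1667)) / 5 = 12.5/5 = 2.5
  s[V,V] = ((0.8333)·(0.8333) + (1.8333)·(1.8333) + (-2.1667)·(-2.1667) + (-3.1667)·(-3.1667) + (2.8333)·(2.8333) + (-0.1667)·(-0.1667)) / 5 = 26.8333/5 = 5.3667
  Sample standard deviations s_i = √(s[i,i]):
  s(U) = √(6.7) = 2.5884
  s(V) = √(5.3667) = 2.3166

Step 3 — r_{ij} = s_{ij} / (s_i · s_j):
  r[U,U] = 1 (diagonal).
  r[U,V] = 2.5 / (2.5884 · 2.3166) = 2.5 / 5.9964 = 0.4169
  r[V,V] = 1 (diagonal).

R is symmetric with unit diagonal. Assembling:

R = [[1, 0.4169],
 [0.4169, 1]]


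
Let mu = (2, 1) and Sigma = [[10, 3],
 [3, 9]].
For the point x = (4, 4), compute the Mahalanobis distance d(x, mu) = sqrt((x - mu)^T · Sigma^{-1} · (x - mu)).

Step 1 — centre the observation: (x - mu) = (2, 3).

Step 2 — invert Sigma. det(Sigma) = 10·9 - (3)² = 81.
  Sigma^{-1} = (1/det) · [[d, -b], [-b, a]] = [[0.1111, -0.037],
 [-0.037, 0.1235]].

Step 3 — form the quadratic (x - mu)^T · Sigma^{-1} · (x - mu):
  Sigma^{-1} · (x - mu) = (0.1111, 0.2963).
  (x - mu)^T · [Sigma^{-1} · (x - mu)] = (2)·(0.1111) + (3)·(0.2963) = 1.1111.

Step 4 — take square root: d = √(1.1111) ≈ 1.0541.

d(x, mu) = √(1.1111) ≈ 1.0541


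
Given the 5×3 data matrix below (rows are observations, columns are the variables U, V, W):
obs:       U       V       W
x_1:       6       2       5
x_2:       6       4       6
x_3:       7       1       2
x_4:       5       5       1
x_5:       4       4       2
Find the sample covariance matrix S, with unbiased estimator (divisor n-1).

Step 1 — column means:
  mean(U) = (6 + 6 + 7 + 5 + 4) / 5 = 28/5 = 5.6
  mean(V) = (2 + 4 + 1 + 5 + 4) / 5 = 16/5 = 3.2
  mean(W) = (5 + 6 + 2 + 1 + 2) / 5 = 16/5 = 3.2

Step 2 — sample covariance S[i,j] = (1/(n-1)) · Σ_k (x_{k,i} - mean_i) · (x_{k,j} - mean_j), with n-1 = 4.
  S[U,U] = ((0.4)·(0.4) + (0.4)·(0.4) + (1.4)·(1.4) + (-0.6)·(-0.6) + (-1.6)·(-1.6)) / 4 = 5.2/4 = 1.3
  S[U,V] = ((0.4)·(-1.2) + (0.4)·(0.8) + (1.4)·(-2.2) + (-0.6)·(1.8) + (-1.6)·(0.8)) / 4 = -5.6/4 = -1.4
  S[U,W] = ((0.4)·(1.8) + (0.4)·(2.8) + (1.4)·(-1.2) + (-0.6)·(-2.2) + (-1.6)·(-1.2)) / 4 = 3.4/4 = 0.85
  S[V,V] = ((-1.2)·(-1.2) + (0.8)·(0.8) + (-2.2)·(-2.2) + (1.8)·(1.8) + (0.8)·(0.8)) / 4 = 10.8/4 = 2.7
  S[V,W] = ((-1.2)·(1.8) + (0.8)·(2.8) + (-2.2)·(-1.2) + (1.8)·(-2.2) + (0.8)·(-1.2)) / 4 = -2.2/4 = -0.55
  S[W,W] = ((1.8)·(1.8) + (2.8)·(2.8) + (-1.2)·(-1.2) + (-2.2)·(-2.2) + (-1.2)·(-1.2)) / 4 = 18.8/4 = 4.7

S is symmetric (S[j,i] = S[i,j]). Assembling:

S = [[1.3, -1.4, 0.85],
 [-1.4, 2.7, -0.55],
 [0.85, -0.55, 4.7]]


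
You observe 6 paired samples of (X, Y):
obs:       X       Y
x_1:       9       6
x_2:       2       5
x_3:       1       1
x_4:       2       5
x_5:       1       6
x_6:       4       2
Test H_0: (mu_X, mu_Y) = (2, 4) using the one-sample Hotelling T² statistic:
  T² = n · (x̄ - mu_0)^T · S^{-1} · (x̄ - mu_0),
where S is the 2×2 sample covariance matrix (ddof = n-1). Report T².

Step 1 — sample mean vector:
  mean(X) = (9 + 2 + 1 + 2 + 1 + 4) / 6 = 19/6 = 3.1667
  mean(Y) = (6 + 5 + 1 + 5 + 6 + 2) / 6 = 25/6 = 4.1667
  x̄ = (3.1667, 4.1667),  deviation x̄ - mu_0 = (3.1667, 4.1667) - (2, 4) = (1.1667, 0.1667).

Step 2 — sample covariance matrix, S[i,j] = (1/(n-1)) · Σ_k (x_{k,i} - mean_i) · (x_{k,j} - mean_j), divisor n-1 = 5:
  S[X,X] = ((5.8333)·(5.8333) + (-1.1667)·(-1.1667) + (-2.1667)·(-2.1667) + (-1.1667)·(-1.1667) + (-2.1667)·(-2.1667) + (0.8333)·(0.8333)) / 5 = 46.8333/5 = 9.3667
  S[X,Y] = ((5.8333)·(1.8333) + (-1.1667)·(0.8333) + (-2.1667)·(-3.1667) + (-1.1667)·(0.8333) + (-2.1667)·(1.8333) + (0.8333)·(-2.1667)) / 5 = 9.8333/5 = 1.9667
  S[Y,Y] = ((1.8333)·(1.8333) + (0.8333)·(0.8333) + (-3.1667)·(-3.1667) + (0.8333)·(0.8333) + (1.8333)·(1.8333) + (-2.1667)·(-2.1667)) / 5 = 22.8333/5 = 4.5667
  S = [[9.3667, 1.9667],
 [1.9667, 4.5667]].

Step 3 — invert S. det(S) = 9.3667·4.5667 - (1.9667)² = 38.9067.
  S^{-1} = (1/det) · [[d, -b], [-b, a]] = [[0.1174, -0.0505],
 [-0.0505, 0.2407]].

Step 4 — quadratic form (x̄ - mu_0)^T · S^{-1} · (x̄ - mu_0):
  S^{-1} · (x̄ - mu_0) = (0.1285, -0.0188),
  (x̄ - mu_0)^T · [...] = (1.1667)·(0.1285) + (0.1667)·(-0.0188) = 0.1468.

Step 5 — scale by n: T² = 6 · 0.1468 = 0.8807.

T² ≈ 0.8807


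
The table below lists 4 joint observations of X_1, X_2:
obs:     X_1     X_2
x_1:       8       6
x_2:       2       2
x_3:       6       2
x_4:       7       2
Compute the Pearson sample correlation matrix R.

Step 1 — column means:
  mean(X_1) = (8 + 2 + 6 + 7) / 4 = 23/4 = 5.75
  mean(X_2) = (6 + 2 + 2 + 2) / 4 = 12/4 = 3

Step 2 — sample variances and covariances s[i,j] = (1/(n-1)) · Σ_k (x_{k,i} - mean_i) · (x_{k,j} - mean_j), with n-1 = 3:
  s[X_1,X_1] = ((2.25)·(2.25) + (-3.75)·(-3.75) + (0.25)·(0.25) + (1.25)·(1.25)) / 3 = 20.75/3 = 6.9167
  s[X_1,X_2] = ((2.25)·(3) + (-3.75)·(-1) + (0.25)·(-1) + (1.25)·(-1)) / 3 = 9/3 = 3
  s[X_2,X_2] = ((3)·(3) + (-1)·(-1) + (-1)·(-1) + (-1)·(-1)) / 3 = 12/3 = 4
  Sample standard deviations s_i = √(s[i,i]):
  s(X_1) = √(6.9167) = 2.63
  s(X_2) = √(4) = 2

Step 3 — r_{ij} = s_{ij} / (s_i · s_j):
  r[X_1,X_1] = 1 (diagonal).
  r[X_1,X_2] = 3 / (2.63 · 2) = 3 / 5.2599 = 0.5704
  r[X_2,X_2] = 1 (diagonal).

R is symmetric with unit diagonal. Assembling:

R = [[1, 0.5704],
 [0.5704, 1]]


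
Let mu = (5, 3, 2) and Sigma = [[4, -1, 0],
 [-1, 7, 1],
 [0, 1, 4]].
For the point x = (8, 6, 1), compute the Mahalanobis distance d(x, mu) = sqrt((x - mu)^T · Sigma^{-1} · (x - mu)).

Step 1 — centre the observation: (x - mu) = (3, 3, -1).

Step 2 — invert Sigma (cofactor / det for 3×3, or solve directly):
  Sigma^{-1} = [[0.2596, 0.0385, -0.0096],
 [0.0385, 0.1538, -0.0385],
 [-0.0096, -0.0385, 0.2596]].

Step 3 — form the quadratic (x - mu)^T · Sigma^{-1} · (x - mu):
  Sigma^{-1} · (x - mu) = (0.9038, 0.6154, -0.4038).
  (x - mu)^T · [Sigma^{-1} · (x - mu)] = (3)·(0.9038) + (3)·(0.6154) + (-1)·(-0.4038) = 4.9615.

Step 4 — take square root: d = √(4.9615) ≈ 2.2275.

d(x, mu) = √(4.9615) ≈ 2.2275


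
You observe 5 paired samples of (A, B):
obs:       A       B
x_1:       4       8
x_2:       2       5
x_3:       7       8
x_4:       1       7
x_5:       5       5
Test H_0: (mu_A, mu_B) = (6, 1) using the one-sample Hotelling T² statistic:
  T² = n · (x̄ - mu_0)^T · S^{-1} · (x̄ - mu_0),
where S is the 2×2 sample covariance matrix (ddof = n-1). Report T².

Step 1 — sample mean vector:
  mean(A) = (4 + 2 + 7 + 1 + 5) / 5 = 19/5 = 3.8
  mean(B) = (8 + 5 + 8 + 7 + 5) / 5 = 33/5 = 6.6
  x̄ = (3.8, 6.6),  deviation x̄ - mu_0 = (3.8, 6.6) - (6, 1) = (-2.2, 5.6).

Step 2 — sample covariance matrix, S[i,j] = (1/(n-1)) · Σ_k (x_{k,i} - mean_i) · (x_{k,j} - mean_j), divisor n-1 = 4:
  S[A,A] = ((0.2)·(0.2) + (-1.8)·(-1.8) + (3.2)·(3.2) + (-2.8)·(-2.8) + (1.2)·(1.2)) / 4 = 22.8/4 = 5.7
  S[A,B] = ((0.2)·(1.4) + (-1.8)·(-1.6) + (3.2)·(1.4) + (-2.8)·(0.4) + (1.2)·(-1.6)) / 4 = 4.6/4 = 1.15
  S[B,B] = ((1.4)·(1.4) + (-1.6)·(-1.6) + (1.4)·(1.4) + (0.4)·(0.4) + (-1.6)·(-1.6)) / 4 = 9.2/4 = 2.3
  S = [[5.7, 1.15],
 [1.15, 2.3]].

Step 3 — invert S. det(S) = 5.7·2.3 - (1.15)² = 11.7875.
  S^{-1} = (1/det) · [[d, -b], [-b, a]] = [[0.1951, -0.0976],
 [-0.0976, 0.4836]].

Step 4 — quadratic form (x̄ - mu_0)^T · S^{-1} · (x̄ - mu_0):
  S^{-1} · (x̄ - mu_0) = (-0.9756, 2.9226),
  (x̄ - mu_0)^T · [...] = (-2.2)·(-0.9756) + (5.6)·(2.9226) = 18.5128.

Step 5 — scale by n: T² = 5 · 18.5128 = 92.5642.

T² ≈ 92.5642


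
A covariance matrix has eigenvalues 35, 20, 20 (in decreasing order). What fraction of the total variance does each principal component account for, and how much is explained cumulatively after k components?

Step 1 — total variance = trace(Sigma) = Σ λ_i = 35 + 20 + 20 = 75.

Step 2 — fraction explained by component i = λ_i / Σ λ:
  PC1: 35/75 = 0.4667
  PC2: 20/75 = 0.2667
  PC3: 20/75 = 0.2667

Step 3 — cumulative fraction after k components = (λ_1 + ... + λ_k) / Σ λ:
  k = 1: 35/75 = 0.4667
  k = 2: (35 + 20)/75 = 55/75 = 0.7333
  k = 3: (35 + 20 + 20)/75 = 75/75 = 1

Summary (fraction, with percent):

explained: PC1 0.4667 (46.67%), PC2 0.2667 (26.67%), PC3 0.2667 (26.67%);  cumulative: 0.4667, 0.7333, 1


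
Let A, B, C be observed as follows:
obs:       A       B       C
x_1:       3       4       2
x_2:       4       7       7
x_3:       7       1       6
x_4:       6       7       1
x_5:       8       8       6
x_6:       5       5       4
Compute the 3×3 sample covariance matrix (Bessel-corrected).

Step 1 — column means:
  mean(A) = (3 + 4 + 7 + 6 + 8 + 5) / 6 = 33/6 = 5.5
  mean(B) = (4 + 7 + 1 + 7 + 8 + 5) / 6 = 32/6 = 5.3333
  mean(C) = (2 + 7 + 6 + 1 + 6 + 4) / 6 = 26/6 = 4.3333

Step 2 — sample covariance S[i,j] = (1/(n-1)) · Σ_k (x_{k,i} - mean_i) · (x_{k,j} - mean_j), with n-1 = 5.
  S[A,A] = ((-2.5)·(-2.5) + (-1.5)·(-1.5) + (1.5)·(1.5) + (0.5)·(0.5) + (2.5)·(2.5) + (-0.5)·(-0.5)) / 5 = 17.5/5 = 3.5
  S[A,B] = ((-2.5)·(-1.3333) + (-1.5)·(1.6667) + (1.5)·(-4.3333) + (0.5)·(1.6667) + (2.5)·(2.6667) + (-0.5)·(-0.3333)) / 5 = 2/5 = 0.4
  S[A,C] = ((-2.5)·(-2.3333) + (-1.5)·(2.6667) + (1.5)·(1.6667) + (0.5)·(-3.3333) + (2.5)·(1.6667) + (-0.5)·(-0.3333)) / 5 = 7/5 = 1.4
  S[B,B] = ((-1.3333)·(-1.3333) + (1.6667)·(1.6667) + (-4.3333)·(-4.3333) + (1.6667)·(1.6667) + (2.6667)·(2.6667) + (-0.3333)·(-0.3333)) / 5 = 33.3333/5 = 6.6667
  S[B,C] = ((-1.3333)·(-2.3333) + (1.6667)·(2.6667) + (-4.3333)·(1.6667) + (1.6667)·(-3.3333) + (2.6667)·(1.6667) + (-0.3333)·(-0.3333)) / 5 = -0.6667/5 = -0.1333
  S[C,C] = ((-2.3333)·(-2.3333) + (2.6667)·(2.6667) + (1.6667)·(1.6667) + (-3.3333)·(-3.3333) + (1.6667)·(1.6667) + (-0.3333)·(-0.3333)) / 5 = 29.3333/5 = 5.8667

S is symmetric (S[j,i] = S[i,j]). Assembling:

S = [[3.5, 0.4, 1.4],
 [0.4, 6.6667, -0.1333],
 [1.4, -0.1333, 5.8667]]


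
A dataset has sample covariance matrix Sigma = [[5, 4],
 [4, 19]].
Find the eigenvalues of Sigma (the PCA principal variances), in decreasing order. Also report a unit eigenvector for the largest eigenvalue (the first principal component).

Step 1 — characteristic polynomial of 2×2 Sigma:
  det(Sigma - λI) = λ² - trace · λ + det = 0.
  trace = 5 + 19 = 24, det = 5·19 - (4)² = 79.
Step 2 — discriminant:
  Δ = trace² - 4·det = 576 - 316 = 260.
Step 3 — eigenvalues:
  λ = (trace ± √Δ)/2 = (24 ± 16.1245)/2,
  λ_1 = 20.0623,  λ_2 = 3.9377.

Step 4 — unit eigenvector for λ_1: solve (Sigma - λ_1 I)v = 0. First row:
  (5 - 20.0623)·v_x + (4)·v_y = 0, i.e. (-15.0623)·v_x + (4)·v_y = 0,
  so v ∝ (b, λ_1 - a) = (4, 15.0623) = u.
  ||u|| = √((4)² + (15.0623)²) = √(242.8716) ≈ 15.5843,
  v_1 = u/||u|| ≈ (0.2567, 0.9665) (||v_1|| = 1).

λ_1 = 20.0623,  λ_2 = 3.9377;  v_1 ≈ (0.2567, 0.9665)


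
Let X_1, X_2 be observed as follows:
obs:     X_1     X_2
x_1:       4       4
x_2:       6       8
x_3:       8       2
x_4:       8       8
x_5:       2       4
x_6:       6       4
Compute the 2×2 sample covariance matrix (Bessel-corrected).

Step 1 — column means:
  mean(X_1) = (4 + 6 + 8 + 8 + 2 + 6) / 6 = 34/6 = 5.6667
  mean(X_2) = (4 + 8 + 2 + 8 + 4 + 4) / 6 = 30/6 = 5

Step 2 — sample covariance S[i,j] = (1/(n-1)) · Σ_k (x_{k,i} - mean_i) · (x_{k,j} - mean_j), with n-1 = 5.
  S[X_1,X_1] = ((-1.6667)·(-1.6667) + (0.3333)·(0.3333) + (2.3333)·(2.3333) + (2.3333)·(2.3333) + (-3.6667)·(-3.6667) + (0.3333)·(0.3333)) / 5 = 27.3333/5 = 5.4667
  S[X_1,X_2] = ((-1.6667)·(-1) + (0.3333)·(3) + (2.3333)·(-3) + (2.3333)·(3) + (-3.6667)·(-1) + (0.3333)·(-1)) / 5 = 6/5 = 1.2
  S[X_2,X_2] = ((-1)·(-1) + (3)·(3) + (-3)·(-3) + (3)·(3) + (-1)·(-1) + (-1)·(-1)) / 5 = 30/5 = 6

S is symmetric (S[j,i] = S[i,j]). Assembling:

S = [[5.4667, 1.2],
 [1.2, 6]]


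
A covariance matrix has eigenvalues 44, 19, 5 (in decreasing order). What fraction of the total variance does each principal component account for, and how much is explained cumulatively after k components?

Step 1 — total variance = trace(Sigma) = Σ λ_i = 44 + 19 + 5 = 68.

Step 2 — fraction explained by component i = λ_i / Σ λ:
  PC1: 44/68 = 0.6471
  PC2: 19/68 = 0.2794
  PC3: 5/68 = 0.0735

Step 3 — cumulative fraction after k components = (λ_1 + ... + λ_k) / Σ λ:
  k = 1: 44/68 = 0.6471
  k = 2: (44 + 19)/68 = 63/68 = 0.9265
  k = 3: (44 + 19 + 5)/68 = 68/68 = 1

Summary (fraction, with percent):

explained: PC1 0.6471 (64.71%), PC2 0.2794 (27.94%), PC3 0.0735 (7.35%);  cumulative: 0.6471, 0.9265, 1


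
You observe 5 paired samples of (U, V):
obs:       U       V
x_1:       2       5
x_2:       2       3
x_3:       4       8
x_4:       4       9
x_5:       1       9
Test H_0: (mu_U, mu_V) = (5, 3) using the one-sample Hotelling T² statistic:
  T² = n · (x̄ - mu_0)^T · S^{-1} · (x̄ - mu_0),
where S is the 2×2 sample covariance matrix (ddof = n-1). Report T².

Step 1 — sample mean vector:
  mean(U) = (2 + 2 + 4 + 4 + 1) / 5 = 13/5 = 2.6
  mean(V) = (5 + 3 + 8 + 9 + 9) / 5 = 34/5 = 6.8
  x̄ = (2.6, 6.8),  deviation x̄ - mu_0 = (2.6, 6.8) - (5, 3) = (-2.4, 3.8).

Step 2 — sample covariance matrix, S[i,j] = (1/(n-1)) · Σ_k (x_{k,i} - mean_i) · (x_{k,j} - mean_j), divisor n-1 = 4:
  S[U,U] = ((-0.6)·(-0.6) + (-0.6)·(-0.6) + (1.4)·(1.4) + (1.4)·(1.4) + (-1.6)·(-1.6)) / 4 = 7.2/4 = 1.8
  S[U,V] = ((-0.6)·(-1.8) + (-0.6)·(-3.8) + (1.4)·(1.2) + (1.4)·(2.2) + (-1.6)·(2.2)) / 4 = 4.6/4 = 1.15
  S[V,V] = ((-1.8)·(-1.8) + (-3.8)·(-3.8) + (1.2)·(1.2) + (2.2)·(2.2) + (2.2)·(2.2)) / 4 = 28.8/4 = 7.2
  S = [[1.8, 1.15],
 [1.15, 7.2]].

Step 3 — invert S. det(S) = 1.8·7.2 - (1.15)² = 11.6375.
  S^{-1} = (1/det) · [[d, -b], [-b, a]] = [[0.6187, -0.0988],
 [-0.0988, 0.1547]].

Step 4 — quadratic form (x̄ - mu_0)^T · S^{-1} · (x̄ - mu_0):
  S^{-1} · (x̄ - mu_0) = (-1.8604, 0.8249),
  (x̄ - mu_0)^T · [...] = (-2.4)·(-1.8604) + (3.8)·(0.8249) = 7.5996.

Step 5 — scale by n: T² = 5 · 7.5996 = 37.9979.

T² ≈ 37.9979


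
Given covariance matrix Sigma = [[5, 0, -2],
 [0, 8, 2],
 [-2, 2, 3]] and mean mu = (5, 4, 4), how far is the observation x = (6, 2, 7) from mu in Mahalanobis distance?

Step 1 — centre the observation: (x - mu) = (1, -2, 3).

Step 2 — invert Sigma (cofactor / det for 3×3, or solve directly):
  Sigma^{-1} = [[0.2941, -0.0588, 0.2353],
 [-0.0588, 0.1618, -0.1471],
 [0.2353, -0.1471, 0.5882]].

Step 3 — form the quadratic (x - mu)^T · Sigma^{-1} · (x - mu):
  Sigma^{-1} · (x - mu) = (1.1176, -0.8235, 2.2941).
  (x - mu)^T · [Sigma^{-1} · (x - mu)] = (1)·(1.1176) + (-2)·(-0.8235) + (3)·(2.2941) = 9.6471.

Step 4 — take square root: d = √(9.6471) ≈ 3.106.

d(x, mu) = √(9.6471) ≈ 3.106


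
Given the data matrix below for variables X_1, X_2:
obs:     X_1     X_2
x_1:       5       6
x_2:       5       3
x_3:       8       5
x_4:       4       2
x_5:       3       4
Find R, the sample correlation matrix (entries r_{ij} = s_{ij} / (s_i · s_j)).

Step 1 — column means:
  mean(X_1) = (5 + 5 + 8 + 4 + 3) / 5 = 25/5 = 5
  mean(X_2) = (6 + 3 + 5 + 2 + 4) / 5 = 20/5 = 4

Step 2 — sample variances and covariances s[i,j] = (1/(n-1)) · Σ_k (x_{k,i} - mean_i) · (x_{k,j} - mean_j), with n-1 = 4:
  s[X_1,X_1] = ((0)·(0) + (0)·(0) + (3)·(3) + (-1)·(-1) + (-2)·(-2)) / 4 = 14/4 = 3.5
  s[X_1,X_2] = ((0)·(2) + (0)·(-1) + (3)·(1) + (-1)·(-2) + (-2)·(0)) / 4 = 5/4 = 1.25
  s[X_2,X_2] = ((2)·(2) + (-1)·(-1) + (1)·(1) + (-2)·(-2) + (0)·(0)) / 4 = 10/4 = 2.5
  Sample standard deviations s_i = √(s[i,i]):
  s(X_1) = √(3.5) = 1.8708
  s(X_2) = √(2.5) = 1.5811

Step 3 — r_{ij} = s_{ij} / (s_i · s_j):
  r[X_1,X_1] = 1 (diagonal).
  r[X_1,X_2] = 1.25 / (1.8708 · 1.5811) = 1.25 / 2.958 = 0.4226
  r[X_2,X_2] = 1 (diagonal).

R is symmetric with unit diagonal. Assembling:

R = [[1, 0.4226],
 [0.4226, 1]]
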